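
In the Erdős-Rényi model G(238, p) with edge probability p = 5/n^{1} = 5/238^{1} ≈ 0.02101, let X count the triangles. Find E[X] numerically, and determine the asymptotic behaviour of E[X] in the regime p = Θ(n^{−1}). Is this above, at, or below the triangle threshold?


Number of potential triangles: C(238, 3) = 2218636.
Each occurs with probability p³ ≈ (0.02101)³ ≈ 9.272122e-06.
By linearity: E[X] = C(238, 3)·p³ ≈ 2218636 · 9.272122e-06 ≈ 20.5715.
Here α = 1, so p = 5/n is exactly at the triangle threshold p ~ 1/n. Asymptotically E[X] → c³/6 = 5³/6 = 125/6 ≈ 20.8333, a bounded constant. In this regime the triangle count is asymptotically Poisson(c³/6).

E[X] ≈ 20.5715; in regime p = Θ(1/n^{1}) E[X] stays bounded (at the triangle threshold p ~ 1/n).


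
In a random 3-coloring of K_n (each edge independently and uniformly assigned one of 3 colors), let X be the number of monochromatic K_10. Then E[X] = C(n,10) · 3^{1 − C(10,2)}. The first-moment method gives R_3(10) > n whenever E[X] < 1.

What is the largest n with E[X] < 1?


We need C(n, 10) · 3^{1 − 45} < 1, i.e. C(n, 10) < 3^{45 − 1} = 984770902183611232881.
Check values of n near the boundary:
  n = 572: C(572, 10) = 954640815642161682606; 954640815642161682606 < 984770902183611232881? YES
  n = 573: C(573, 10) = 971597135635805762226; 971597135635805762226 < 984770902183611232881? YES
  n = 574: C(574, 10) = 988824035203816502691; 988824035203816502691 < 984770902183611232881? NO
  n = 575: C(575, 10) = 1006325345561406175305; 1006325345561406175305 < 984770902183611232881? NO
The largest n with C(n, 10) < 984770902183611232881 is n = 573 (where E[X] = 35985079097622435638/36472996377170786403 ≈ 0.9866). Hence R_3(10) > 573, i.e. R_3(10) ≥ 574.

Largest n = 573; hence R_3(10) > 573.


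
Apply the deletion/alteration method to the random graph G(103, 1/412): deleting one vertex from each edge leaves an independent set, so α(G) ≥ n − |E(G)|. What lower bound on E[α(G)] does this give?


E[|E(G)|] = C(103, 2)·p = 5253 · (1/412) = 51/4.
E[α(G)] ≥ n − E[|E(G)|] = 103 − 51/4 = 361/4.
Numerically: ≈ 90.25000.
(This is only a lower bound; the true E[α(G)] may be larger.)

E[α(G)] ≥ 361/4 ≈ 90.25000.


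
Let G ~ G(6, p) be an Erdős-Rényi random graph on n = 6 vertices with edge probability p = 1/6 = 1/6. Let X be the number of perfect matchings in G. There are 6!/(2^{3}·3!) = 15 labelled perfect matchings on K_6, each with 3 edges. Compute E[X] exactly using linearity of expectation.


K_6 has 6!/(2^{3}·3!) = 15 labelled perfect matchings.
For each such perfect matching H, let X_H = 1 if all 3 edges of H are present in G. Then P[X_H = 1] = p^{3} = (1/6)^{3} = 1/216.
By linearity: E[X] = Σ_H E[X_H] = 15 · p^{3} = 15 · 1/216 = 5/72.
Numerically: E[X] ≈ 0.06944.

E[X] = 15 · (1/6)^{3} = 5/72 ≈ 0.06944.


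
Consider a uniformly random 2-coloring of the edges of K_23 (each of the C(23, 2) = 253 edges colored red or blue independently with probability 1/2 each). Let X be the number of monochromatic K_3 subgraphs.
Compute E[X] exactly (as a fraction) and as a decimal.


Let X = Σ_S X_S over the C(23, 3) = 1771 subsets S of size 3, where X_S = 1 if the K_3 on S is monochromatic.
For a fixed S, the K_3 on S has C(3, 2) = 3 edges. P[all 3 edges red] = (1/2)^3, and likewise for blue, so P[monochromatic] = 2·(1/2)^3 = 2^{1 − 3} = 1/4.
By linearity: E[X] = C(23, 3) · 2^{1 − 3} = 1771 · 1/4 = 1771/4.
Numerically: E[X] ≈ 442.750000.

E[X] = C(23,3)·2^(1−C(3,2)) = 1771/4 ≈ 442.750000.


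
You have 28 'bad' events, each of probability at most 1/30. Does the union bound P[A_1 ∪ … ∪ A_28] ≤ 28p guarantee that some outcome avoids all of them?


Union bound: P[∪_{i=1}^{28} A_i] ≤ Σ_i P[A_i] ≤ 28·p = 28·(1/30) = 14/15.
Numerically: 14/15 ≈ 0.933333.
Is 14/15 < 1? YES.
Since P[∪ A_i] ≤ 14/15 < 1, the complement has P[∩ A_i^c] ≥ 1 − 14/15 = 1/15 > 0, so some outcome avoids every A_i.

28·p = 14/15 ≈ 0.933333; existence CERTIFIED by the union bound.


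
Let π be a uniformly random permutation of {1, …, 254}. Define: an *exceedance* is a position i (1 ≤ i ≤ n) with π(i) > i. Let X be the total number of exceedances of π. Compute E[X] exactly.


Write X = Σ_{i=1}^{254} X_i, where X_i = 1_{π(i) > i}.
For each fixed i, π(i) is uniform over {1, …, 254} (marginal of a uniform permutation), so P[π(i) > i] = (n − i)/n. Summing: Σ_{i=1}^{254} (n − i)/n = (0 + 1 + … + 253)/254 = 254(254 − 1)/(2·254) = (254 − 1)/2.
Hence E[X] = Σ_{i=1}^{254} (254 − i)/254 = 253/2 ≈ 126.50000.

E[X] = 253/2 = 126.50000.


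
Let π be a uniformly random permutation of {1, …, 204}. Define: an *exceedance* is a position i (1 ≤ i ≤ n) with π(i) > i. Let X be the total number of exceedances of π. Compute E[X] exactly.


Write X = Σ_{i=1}^{204} X_i, where X_i = 1_{π(i) > i}.
For each fixed i, π(i) is uniform over {1, …, 204} (marginal of a uniform permutation), so P[π(i) > i] = (n − i)/n. Summing: Σ_{i=1}^{204} (n − i)/n = (0 + 1 + … + 203)/204 = 204(204 − 1)/(2·204) = (204 − 1)/2.
Hence E[X] = Σ_{i=1}^{204} (204 − i)/204 = 203/2 ≈ 101.500000.

E[X] = 203/2 = 101.500000.


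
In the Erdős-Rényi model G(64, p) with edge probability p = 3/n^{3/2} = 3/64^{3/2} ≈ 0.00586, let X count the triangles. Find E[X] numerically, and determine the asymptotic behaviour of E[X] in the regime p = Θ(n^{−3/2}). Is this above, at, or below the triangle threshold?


Number of potential triangles: C(64, 3) = 41664.
Each occurs with probability p³ ≈ (0.00586)³ ≈ 2.01166e-07.
By linearity: E[X] = C(64, 3)·p³ ≈ 41664 · 2.01166e-07 ≈ 0.008.
Since α = 3/2 > 1, p = c/n^{3/2} = o(1/n) is below the triangle threshold p ~ 1/n. Asymptotically E[X] ~ (c³/6)·n^{3(1−α)} = (3³/6)·n^{-1.5} → 0, so by Markov's inequality G has no triangles w.h.p.

E[X] ≈ 0.008; in regime p = Θ(1/n^{3/2}) E[X] tends to 0 (below the triangle threshold p ~ 1/n).


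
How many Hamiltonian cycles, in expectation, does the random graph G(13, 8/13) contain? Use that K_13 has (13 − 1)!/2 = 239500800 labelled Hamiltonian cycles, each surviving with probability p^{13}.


K_13 has (13 − 1)!/2 = 239500800 labelled Hamiltonian cycles.
For each such Hamiltonian cycle H, let X_H = 1 if all 13 edges of H are present in G. Then P[X_H = 1] = p^{13} = (8/13)^{13} = 549755813888/302875106592253.
Summing the indicators: E[X] = Σ_H E[X_H] = 239500800 · p^{13} = 239500800 · 549755813888/302875106592253 = 131666957230827110400/302875106592253.
Numerically: E[X] ≈ 434724.

E[X] = 239500800 · (8/13)^{13} = 131666957230827110400/302875106592253 ≈ 434724.


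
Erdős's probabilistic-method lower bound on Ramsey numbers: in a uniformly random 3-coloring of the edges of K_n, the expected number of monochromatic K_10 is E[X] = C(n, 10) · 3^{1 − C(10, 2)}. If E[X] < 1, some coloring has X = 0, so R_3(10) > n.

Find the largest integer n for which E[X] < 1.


We need C(n, 10) · 3^{1 − 45} < 1, i.e. C(n, 10) < 3^{45 − 1} = 984770902183611232881.
Check values of n near the boundary:
  n = 570: C(570, 10) = 921524823451961408691; 921524823451961408691 < 984770902183611232881? YES
  n = 571: C(571, 10) = 937951290893172842001; 937951290893172842001 < 984770902183611232881? YES
  n = 572: C(572, 10) = 954640815642161682606; 954640815642161682606 < 984770902183611232881? YES
  n = 573: C(573, 10) = 971597135635805762226; 971597135635805762226 < 984770902183611232881? YES
  n = 574: C(574, 10) = 988824035203816502691; 988824035203816502691 < 984770902183611232881? NO
  n = 575: C(575, 10) = 1006325345561406175305; 1006325345561406175305 < 984770902183611232881? NO
  n = 576: C(576, 10) = 1024104945306307344480; 1024104945306307344480 < 984770902183611232881? NO
The largest n with C(n, 10) < 984770902183611232881 is n = 573 (where E[X] = 35985079097622435638/36472996377170786403 ≈ 0.987). Hence R_3(10) > 573, i.e. R_3(10) ≥ 574.

Largest n = 573; hence R_3(10) > 573.


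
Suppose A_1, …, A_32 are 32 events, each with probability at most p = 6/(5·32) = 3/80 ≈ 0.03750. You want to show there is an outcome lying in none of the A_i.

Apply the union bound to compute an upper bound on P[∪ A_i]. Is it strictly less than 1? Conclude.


Union bound: P[∪_{i=1}^{32} A_i] ≤ Σ_i P[A_i] ≤ 32·p = 32·(3/80) = 6/5.
Numerically: 6/5 ≈ 1.20000.
Is 6/5 < 1? NO.
Since the bound 6/5 is ≥ 1, the union bound is uninformative here; it does NOT by itself certify existence.

32·p = 6/5 ≈ 1.20000; existence NOT certified by the union bound.


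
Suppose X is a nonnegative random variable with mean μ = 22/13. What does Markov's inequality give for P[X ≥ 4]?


μ = E[X] = 22/13, a = 4.
Markov: P[X ≥ 4] ≤ μ/a = (22/13)/4 = 11/26.
Numerically: ≈ 0.42308.
(Since a = 4 > μ = 1.69231, the bound 11/26 is < 1 and informative.)

P[X ≥ 4] ≤ 11/26 ≈ 0.42308.


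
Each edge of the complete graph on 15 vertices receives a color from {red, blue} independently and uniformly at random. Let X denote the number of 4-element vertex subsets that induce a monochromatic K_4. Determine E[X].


Let X = Σ_S X_S over the C(15, 4) = 1365 subsets S of size 4, where X_S = 1 if the K_4 on S is monochromatic.
For a fixed S, the K_4 on S has C(4, 2) = 6 edges. P[all 6 edges red] = (1/2)^6, and likewise for blue, so P[monochromatic] = 2·(1/2)^6 = 2^{1 − 6} = 1/32.
By linearity of expectation: E[X] = C(15, 4) · 2^{1 − 6} = 1365 · 1/32 = 1365/32.
Numerically: E[X] ≈ 42.65625.

E[X] = C(15,4)·2^(1−C(4,2)) = 1365/32 ≈ 42.65625.


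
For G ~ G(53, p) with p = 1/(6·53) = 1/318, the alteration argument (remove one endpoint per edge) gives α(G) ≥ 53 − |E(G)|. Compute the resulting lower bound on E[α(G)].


E[|E(G)|] = C(53, 2)·p = 1378 · (1/318) = 13/3.
E[α(G)] ≥ n − E[|E(G)|] = 53 − 13/3 = 146/3.
Numerically: ≈ 48.667.
(This is only a lower bound; the true E[α(G)] may be larger.)

E[α(G)] ≥ 146/3 ≈ 48.667.


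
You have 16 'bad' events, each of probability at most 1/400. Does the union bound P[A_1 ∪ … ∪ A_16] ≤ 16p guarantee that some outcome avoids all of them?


Union bound: P[∪_{i=1}^{16} A_i] ≤ Σ_i P[A_i] ≤ 16·p = 16·(1/400) = 1/25.
Numerically: 1/25 ≈ 0.0400000.
Is 1/25 < 1? YES.
Since P[∪ A_i] ≤ 1/25 < 1, the complement has P[∩ A_i^c] ≥ 1 − 1/25 = 24/25 > 0, so some outcome avoids every A_i.

16·p = 1/25 ≈ 0.0400000; existence CERTIFIED by the union bound.


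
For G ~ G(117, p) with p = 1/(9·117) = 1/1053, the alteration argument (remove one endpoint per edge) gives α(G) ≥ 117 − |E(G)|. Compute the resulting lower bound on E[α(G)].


E[|E(G)|] = C(117, 2)·p = 6786 · (1/1053) = 58/9.
E[α(G)] ≥ n − E[|E(G)|] = 117 − 58/9 = 995/9.
Numerically: ≈ 110.555556.
(This is only a lower bound; the true E[α(G)] may be larger.)

E[α(G)] ≥ 995/9 ≈ 110.555556.


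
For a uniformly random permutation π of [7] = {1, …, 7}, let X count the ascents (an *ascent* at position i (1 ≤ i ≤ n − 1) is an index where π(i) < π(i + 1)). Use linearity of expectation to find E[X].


Write X = Σ X_I over i = 1, …, 6, with X_I the indicator of one ascent.
There are 6 indicators.
For each fixed i, the pair (π(i), π(i+1)) is a uniformly random ordered pair of distinct values from {1, …, 7}; by symmetry P[π(i) < π(i+1)] = 1/2.
By linearity: E[X] = 6 · (1/2) = (7 − 1) · (1/2) = 3 ≈ 3.000000.

E[X] = 3 = 3.000000.


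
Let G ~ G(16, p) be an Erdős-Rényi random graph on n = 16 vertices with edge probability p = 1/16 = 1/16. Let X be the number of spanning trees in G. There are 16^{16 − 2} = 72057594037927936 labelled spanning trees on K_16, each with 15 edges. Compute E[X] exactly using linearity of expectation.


K_16 has 16^{16 − 2} = 72057594037927936 labelled spanning trees.
For each such spanning tree H, let X_H = 1 if all 15 edges of H are present in G. Then P[X_H = 1] = p^{15} = (1/16)^{15} = 1/1152921504606846976.
Summing the indicators: E[X] = Σ_H E[X_H] = 72057594037927936 · p^{15} = 72057594037927936 · 1/1152921504606846976 = 1/16.
Numerically: E[X] ≈ 0.0625.

E[X] = 72057594037927936 · (1/16)^{15} = 1/16 ≈ 0.0625.


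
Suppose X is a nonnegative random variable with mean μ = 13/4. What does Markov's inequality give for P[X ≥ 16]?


μ = E[X] = 13/4, a = 16.
Markov: P[X ≥ 16] ≤ μ/a = (13/4)/16 = 13/64.
Numerically: ≈ 0.2031.
(Since a = 16 > μ = 3.2500, the bound 13/64 is < 1 and informative.)

P[X ≥ 16] ≤ 13/64 ≈ 0.2031.


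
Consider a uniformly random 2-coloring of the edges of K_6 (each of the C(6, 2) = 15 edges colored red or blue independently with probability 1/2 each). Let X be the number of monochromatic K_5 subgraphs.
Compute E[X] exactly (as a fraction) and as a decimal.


Let X = Σ_S X_S over the C(6, 5) = 6 subsets S of size 5, where X_S = 1 if the K_5 on S is monochromatic.
For a fixed S, the K_5 on S has C(5, 2) = 10 edges. P[all 10 edges red] = (1/2)^10, and likewise for blue, so P[monochromatic] = 2·(1/2)^10 = 2^{1 − 10} = 1/512.
By linearity of expectation: E[X] = C(6, 5) · 2^{1 − 10} = 6 · 1/512 = 3/256.
Numerically: E[X] ≈ 0.012.

E[X] = C(6,5)·2^(1−C(5,2)) = 3/256 ≈ 0.012.


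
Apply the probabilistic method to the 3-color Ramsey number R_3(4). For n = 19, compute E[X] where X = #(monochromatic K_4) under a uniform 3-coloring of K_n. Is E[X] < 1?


E[X] = C(19, 4) · 3^{1 − 6} = 3876 · 3^{−5} = 3876/243.
As a reduced fraction: E[X] = 1292/81 ≈ 15.95062.
Is E[X] < 1? NO.
Since E[X] ≥ 1, the first-moment bound is inconclusive at n = 19; it does NOT by itself certify R_3(4) > 19.

E[X] = 1292/81 ≈ 15.95062; E[X] ≥ 1; first-moment method inconclusive here.


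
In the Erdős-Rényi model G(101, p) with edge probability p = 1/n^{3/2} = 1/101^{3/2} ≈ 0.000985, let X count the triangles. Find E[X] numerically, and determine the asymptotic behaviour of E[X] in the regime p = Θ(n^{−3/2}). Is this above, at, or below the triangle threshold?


Number of potential triangles: C(101, 3) = 166650.
Each occurs with probability p³ ≈ (0.000985)³ ≈ 9.56211e-10.
By linearity: E[X] = C(101, 3)·p³ ≈ 166650 · 9.56211e-10 ≈ 0.000.
Since α = 3/2 > 1, p = c/n^{3/2} = o(1/n) is below the triangle threshold p ~ 1/n. Asymptotically E[X] ~ (c³/6)·n^{3(1−α)} = (1³/6)·n^{-1.5} → 0, so by Markov's inequality G has no triangles w.h.p.

E[X] ≈ 0.000; in regime p = Θ(1/n^{3/2}) E[X] tends to 0 (below the triangle threshold p ~ 1/n).


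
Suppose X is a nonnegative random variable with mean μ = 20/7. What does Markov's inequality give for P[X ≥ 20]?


μ = E[X] = 20/7, a = 20.
Markov: P[X ≥ 20] ≤ μ/a = (20/7)/20 = 1/7.
Numerically: ≈ 0.143.
(Since a = 20 > μ = 2.857, the bound 1/7 is < 1 and informative.)

P[X ≥ 20] ≤ 1/7 ≈ 0.143.


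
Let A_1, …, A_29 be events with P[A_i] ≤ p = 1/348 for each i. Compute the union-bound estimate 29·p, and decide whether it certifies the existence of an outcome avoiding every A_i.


Union bound: P[∪_{i=1}^{29} A_i] ≤ Σ_i P[A_i] ≤ 29·p = 29·(1/348) = 1/12.
Numerically: 1/12 ≈ 0.0833.
Is 1/12 < 1? YES.
Since P[∪ A_i] ≤ 1/12 < 1, the complement has P[∩ A_i^c] ≥ 1 − 1/12 = 11/12 > 0, so some outcome avoids every A_i.

29·p = 1/12 ≈ 0.0833; existence CERTIFIED by the union bound.


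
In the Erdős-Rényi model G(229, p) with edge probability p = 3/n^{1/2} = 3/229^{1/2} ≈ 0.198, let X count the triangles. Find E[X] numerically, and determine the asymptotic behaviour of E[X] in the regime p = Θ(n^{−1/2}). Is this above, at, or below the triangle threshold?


Number of potential triangles: C(229, 3) = 1975354.
Each occurs with probability p³ ≈ (0.198)³ ≈ 7.79131e-03.
By linearity: E[X] = C(229, 3)·p³ ≈ 1975354 · 7.79131e-03 ≈ 15390.597.
Since α = 1/2 < 1, p = c/n^{1/2} ≫ 1/n is above the triangle threshold p ~ 1/n. Asymptotically E[X] ~ (c³/6)·n^{3(1−α)} = (3³/6)·n^{1.5} → ∞; triangles are abundant w.h.p.

E[X] ≈ 15390.597; in regime p = Θ(1/n^{1/2}) E[X] diverges (above the triangle threshold p ~ 1/n).


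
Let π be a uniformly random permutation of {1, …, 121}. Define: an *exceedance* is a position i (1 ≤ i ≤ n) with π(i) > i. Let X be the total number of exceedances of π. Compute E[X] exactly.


Write X = Σ_{i=1}^{121} X_i, where X_i = 1_{π(i) > i}.
For each fixed i, π(i) is uniform over {1, …, 121} (marginal of a uniform permutation), so P[π(i) > i] = (n − i)/n. Summing: Σ_{i=1}^{121} (n − i)/n = (0 + 1 + … + 120)/121 = 121(121 − 1)/(2·121) = (121 − 1)/2.
Hence E[X] = Σ_{i=1}^{121} (121 − i)/121 = 60 ≈ 60.000.

E[X] = 60 = 60.000.


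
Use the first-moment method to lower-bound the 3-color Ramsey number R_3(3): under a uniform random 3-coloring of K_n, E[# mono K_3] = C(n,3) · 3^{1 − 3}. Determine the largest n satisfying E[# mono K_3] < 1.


We need C(n, 3) · 3^{1 − 3} < 1, i.e. C(n, 3) < 3^{3 − 1} = 9.
Check values of n near the boundary:
  n = 3: C(3, 3) = 1; 1 < 9? YES
  n = 4: C(4, 3) = 4; 4 < 9? YES
  n = 5: C(5, 3) = 10; 10 < 9? NO
  n = 6: C(6, 3) = 20; 20 < 9? NO
  n = 7: C(7, 3) = 35; 35 < 9? NO
The largest n with C(n, 3) < 9 is n = 4 (where E[X] = 4/9 ≈ 0.444444). Hence R_3(3) > 4, i.e. R_3(3) ≥ 5.

Largest n = 4; hence R_3(3) > 4.


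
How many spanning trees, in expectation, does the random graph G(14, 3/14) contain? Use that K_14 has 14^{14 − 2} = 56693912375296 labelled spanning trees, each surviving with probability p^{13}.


K_14 has 14^{14 − 2} = 56693912375296 labelled spanning trees.
For each such spanning tree H, let X_H = 1 if all 13 edges of H are present in G. Then P[X_H = 1] = p^{13} = (3/14)^{13} = 1594323/793714773254144.
By linearity: E[X] = Σ_H E[X_H] = 56693912375296 · p^{13} = 56693912375296 · 1594323/793714773254144 = 1594323/14.
Numerically: E[X] ≈ 1.139e+05.

E[X] = 56693912375296 · (3/14)^{13} = 1594323/14 ≈ 1.139e+05.


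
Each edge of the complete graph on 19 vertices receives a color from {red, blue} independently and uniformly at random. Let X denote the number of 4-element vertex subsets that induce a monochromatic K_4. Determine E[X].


Let X = Σ_S X_S over the C(19, 4) = 3876 subsets S of size 4, where X_S = 1 if the K_4 on S is monochromatic.
For a fixed S, the K_4 on S has C(4, 2) = 6 edges. P[all 6 edges red] = (1/2)^6, and likewise for blue, so P[monochromatic] = 2·(1/2)^6 = 2^{1 − 6} = 1/32.
Summing: E[X] = C(19, 4) · 2^{1 − 6} = 3876 · 1/32 = 969/8.
Numerically: E[X] ≈ 121.125.

E[X] = C(19,4)·2^(1−C(4,2)) = 969/8 ≈ 121.125.


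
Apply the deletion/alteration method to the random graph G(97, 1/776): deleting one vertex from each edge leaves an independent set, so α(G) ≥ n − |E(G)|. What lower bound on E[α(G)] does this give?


E[|E(G)|] = C(97, 2)·p = 4656 · (1/776) = 6.
E[α(G)] ≥ n − E[|E(G)|] = 97 − 6 = 91.
Numerically: ≈ 91.000.
(This is only a lower bound; the true E[α(G)] may be larger.)

E[α(G)] ≥ 91 ≈ 91.000.


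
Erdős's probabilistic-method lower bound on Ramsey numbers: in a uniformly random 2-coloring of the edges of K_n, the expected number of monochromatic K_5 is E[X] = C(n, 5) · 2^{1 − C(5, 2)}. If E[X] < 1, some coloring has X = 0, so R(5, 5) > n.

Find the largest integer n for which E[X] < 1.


We need C(n, 5) · 2^{1 − 10} < 1, i.e. C(n, 5) < 2^{10 − 1} = 512.
Check values of n near the boundary:
  n = 7: C(7, 5) = 21; 21 < 512? YES
  n = 8: C(8, 5) = 56; 56 < 512? YES
  n = 9: C(9, 5) = 126; 126 < 512? YES
  n = 10: C(10, 5) = 252; 252 < 512? YES
  n = 11: C(11, 5) = 462; 462 < 512? YES
  n = 12: C(12, 5) = 792; 792 < 512? NO
  n = 13: C(13, 5) = 1287; 1287 < 512? NO
  n = 14: C(14, 5) = 2002; 2002 < 512? NO
The largest n with C(n, 5) < 512 is n = 11 (where E[X] = 231/256 ≈ 0.90234). Hence R(5, 5) > 11, i.e. R(5, 5) ≥ 12.

Largest n = 11; hence R(5, 5) > 11.


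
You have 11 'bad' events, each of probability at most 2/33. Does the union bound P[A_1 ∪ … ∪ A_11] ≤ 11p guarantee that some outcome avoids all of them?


Union bound: P[∪_{i=1}^{11} A_i] ≤ Σ_i P[A_i] ≤ 11·p = 11·(2/33) = 2/3.
Numerically: 2/3 ≈ 0.6666667.
Is 2/3 < 1? YES.
Since P[∪ A_i] ≤ 2/3 < 1, the complement has P[∩ A_i^c] ≥ 1 − 2/3 = 1/3 > 0, so some outcome avoids every A_i.

11·p = 2/3 ≈ 0.6666667; existence CERTIFIED by the union bound.


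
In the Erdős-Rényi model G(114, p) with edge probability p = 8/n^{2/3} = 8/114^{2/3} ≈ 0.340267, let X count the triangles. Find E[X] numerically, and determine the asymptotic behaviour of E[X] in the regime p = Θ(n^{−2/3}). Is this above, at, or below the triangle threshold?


Number of potential triangles: C(114, 3) = 240464.
Each occurs with probability p³ ≈ (0.340267)³ ≈ 3.93967375e-02.
By linearity: E[X] = C(114, 3)·p³ ≈ 240464 · 3.93967375e-02 ≈ 9473.497076.
Since α = 2/3 < 1, p = c/n^{2/3} ≫ 1/n is above the triangle threshold p ~ 1/n. Asymptotically E[X] ~ (c³/6)·n^{3(1−α)} = (8³/6)·n^{1} → ∞; triangles are abundant w.h.p.

E[X] ≈ 9473.497076; in regime p = Θ(1/n^{2/3}) E[X] diverges (above the triangle threshold p ~ 1/n).


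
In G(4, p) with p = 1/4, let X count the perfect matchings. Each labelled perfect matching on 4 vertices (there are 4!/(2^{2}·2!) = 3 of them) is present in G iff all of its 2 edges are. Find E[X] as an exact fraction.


K_4 has 4!/(2^{2}·2!) = 3 labelled perfect matchings.
For each such perfect matching H, let X_H = 1 if all 2 edges of H are present in G. Then P[X_H = 1] = p^{2} = (1/4)^{2} = 1/16.
By linearity of expectation: E[X] = Σ_H E[X_H] = 3 · p^{2} = 3 · 1/16 = 3/16.
Numerically: E[X] ≈ 0.188.

E[X] = 3 · (1/4)^{2} = 3/16 ≈ 0.188.


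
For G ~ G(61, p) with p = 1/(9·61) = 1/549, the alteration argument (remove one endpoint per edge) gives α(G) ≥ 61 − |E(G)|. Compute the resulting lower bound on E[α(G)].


E[|E(G)|] = C(61, 2)·p = 1830 · (1/549) = 10/3.
E[α(G)] ≥ n − E[|E(G)|] = 61 − 10/3 = 173/3.
Numerically: ≈ 57.667.
(This is only a lower bound; the true E[α(G)] may be larger.)

E[α(G)] ≥ 173/3 ≈ 57.667.


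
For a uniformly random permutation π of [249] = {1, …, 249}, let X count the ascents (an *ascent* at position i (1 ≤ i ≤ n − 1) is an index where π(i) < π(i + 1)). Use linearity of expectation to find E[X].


Write X = Σ X_I over i = 1, …, 248, with X_I the indicator of one ascent.
There are 248 indicators.
For each fixed i, the pair (π(i), π(i+1)) is a uniformly random ordered pair of distinct values from {1, …, 249}; by symmetry P[π(i) < π(i+1)] = 1/2.
By linearity: E[X] = 248 · (1/2) = (249 − 1) · (1/2) = 124 ≈ 124.00000.

E[X] = 124 = 124.00000.


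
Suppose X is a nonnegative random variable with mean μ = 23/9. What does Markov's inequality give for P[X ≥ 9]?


μ = E[X] = 23/9, a = 9.
Markov: P[X ≥ 9] ≤ μ/a = (23/9)/9 = 23/81.
Numerically: ≈ 0.2840.
(Since a = 9 > μ = 2.5556, the bound 23/81 is < 1 and informative.)

P[X ≥ 9] ≤ 23/81 ≈ 0.2840.


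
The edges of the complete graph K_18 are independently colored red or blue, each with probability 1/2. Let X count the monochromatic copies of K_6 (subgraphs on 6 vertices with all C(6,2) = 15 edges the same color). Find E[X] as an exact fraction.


Let X = Σ_S X_S over the C(18, 6) = 18564 subsets S of size 6, where X_S = 1 if the K_6 on S is monochromatic.
For a fixed S, the K_6 on S has C(6, 2) = 15 edges. P[all 15 edges red] = (1/2)^15, and likewise for blue, so P[monochromatic] = 2·(1/2)^15 = 2^{1 − 15} = 1/16384.
Summing: E[X] = C(18, 6) · 2^{1 − 15} = 18564 · 1/16384 = 4641/4096.
Numerically: E[X] ≈ 1.133.

E[X] = C(18,6)·2^(1−C(6,2)) = 4641/4096 ≈ 1.133.


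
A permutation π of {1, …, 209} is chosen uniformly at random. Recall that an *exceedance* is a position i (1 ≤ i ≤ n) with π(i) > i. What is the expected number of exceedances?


Write X = Σ_{i=1}^{209} X_i, where X_i = 1_{π(i) > i}.
For each fixed i, π(i) is uniform over {1, …, 209} (marginal of a uniform permutation), so P[π(i) > i] = (n − i)/n. Summing: Σ_{i=1}^{209} (n − i)/n = (0 + 1 + … + 208)/209 = 209(209 − 1)/(2·209) = (209 − 1)/2.
Hence E[X] = Σ_{i=1}^{209} (209 − i)/209 = 104 ≈ 104.000.

E[X] = 104 = 104.000.


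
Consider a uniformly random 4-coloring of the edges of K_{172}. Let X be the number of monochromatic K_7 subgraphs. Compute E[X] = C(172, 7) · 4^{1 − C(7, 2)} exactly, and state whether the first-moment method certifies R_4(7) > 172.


E[X] = C(172, 7) · 4^{1 − 21} = 780842580024 · 4^{−20} = 780842580024/1099511627776.
As a reduced fraction: E[X] = 97605322503/137438953472 ≈ 0.7102.
Is E[X] < 1? YES.
Since E[X] < 1, there exists a 4-coloring of K_{172} with no monochromatic K_7; hence R_4(7) > 172.

E[X] = 97605322503/137438953472 ≈ 0.7102; E[X] < 1, so R_4(7) > 172.


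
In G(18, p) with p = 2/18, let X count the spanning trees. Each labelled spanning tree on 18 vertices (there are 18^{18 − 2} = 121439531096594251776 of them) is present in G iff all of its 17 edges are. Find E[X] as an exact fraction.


K_18 has 18^{18 − 2} = 121439531096594251776 labelled spanning trees.
For each such spanning tree H, let X_H = 1 if all 17 edges of H are present in G. Then P[X_H = 1] = p^{17} = (1/9)^{17} = 1/16677181699666569.
By linearity of expectation: E[X] = Σ_H E[X_H] = 121439531096594251776 · p^{17} = 121439531096594251776 · 1/16677181699666569 = 65536/9.
Numerically: E[X] ≈ 7281.8.

E[X] = 121439531096594251776 · (1/9)^{17} = 65536/9 ≈ 7281.8.


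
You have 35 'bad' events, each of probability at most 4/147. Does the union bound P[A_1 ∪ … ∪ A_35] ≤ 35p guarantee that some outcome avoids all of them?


Union bound: P[∪_{i=1}^{35} A_i] ≤ Σ_i P[A_i] ≤ 35·p = 35·(4/147) = 20/21.
Numerically: 20/21 ≈ 0.95238.
Is 20/21 < 1? YES.
Since P[∪ A_i] ≤ 20/21 < 1, the complement has P[∩ A_i^c] ≥ 1 − 20/21 = 1/21 > 0, so some outcome avoids every A_i.

35·p = 20/21 ≈ 0.95238; existence CERTIFIED by the union bound.


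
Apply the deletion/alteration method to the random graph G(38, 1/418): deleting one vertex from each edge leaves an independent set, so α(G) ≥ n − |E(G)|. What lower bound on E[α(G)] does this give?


E[|E(G)|] = C(38, 2)·p = 703 · (1/418) = 37/22.
E[α(G)] ≥ n − E[|E(G)|] = 38 − 37/22 = 799/22.
Numerically: ≈ 36.31818.
(This is only a lower bound; the true E[α(G)] may be larger.)

E[α(G)] ≥ 799/22 ≈ 36.31818.


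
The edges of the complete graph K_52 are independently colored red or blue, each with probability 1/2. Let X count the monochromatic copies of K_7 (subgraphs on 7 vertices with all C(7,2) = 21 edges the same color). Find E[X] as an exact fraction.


Let X = Σ_S X_S over the C(52, 7) = 133784560 subsets S of size 7, where X_S = 1 if the K_7 on S is monochromatic.
For a fixed S, the K_7 on S has C(7, 2) = 21 edges. P[all 21 edges red] = (1/2)^21, and likewise for blue, so P[monochromatic] = 2·(1/2)^21 = 2^{1 − 21} = 1/1048576.
By linearity: E[X] = C(52, 7) · 2^{1 − 21} = 133784560 · 1/1048576 = 8361535/65536.
Numerically: E[X] ≈ 127.586899.

E[X] = C(52,7)·2^(1−C(7,2)) = 8361535/65536 ≈ 127.586899.


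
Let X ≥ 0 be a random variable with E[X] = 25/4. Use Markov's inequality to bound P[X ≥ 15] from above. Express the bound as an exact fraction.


μ = E[X] = 25/4, a = 15.
Markov: P[X ≥ 15] ≤ μ/a = (25/4)/15 = 5/12.
Numerically: ≈ 0.41667.
(Since a = 15 > μ = 6.25000, the bound 5/12 is < 1 and informative.)

P[X ≥ 15] ≤ 5/12 ≈ 0.41667.


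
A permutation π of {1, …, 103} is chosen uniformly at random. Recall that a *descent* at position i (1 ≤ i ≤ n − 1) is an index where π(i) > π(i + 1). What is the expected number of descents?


Write X = Σ X_I over i = 1, …, 102, with X_I the indicator of one descent.
There are 102 indicators.
For each fixed i, the pair (π(i), π(i+1)) is a uniformly random ordered pair of distinct values from {1, …, 103}; by symmetry P[π(i) > π(i+1)] = 1/2.
By linearity: E[X] = 102 · (1/2) = (103 − 1) · (1/2) = 51 ≈ 51.000.

E[X] = 51 = 51.000.


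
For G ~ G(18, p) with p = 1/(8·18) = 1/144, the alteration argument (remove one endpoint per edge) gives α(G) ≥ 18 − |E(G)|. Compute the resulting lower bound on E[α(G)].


E[|E(G)|] = C(18, 2)·p = 153 · (1/144) = 17/16.
E[α(G)] ≥ n − E[|E(G)|] = 18 − 17/16 = 271/16.
Numerically: ≈ 16.937500.
(This is only a lower bound; the true E[α(G)] may be larger.)

E[α(G)] ≥ 271/16 ≈ 16.937500.


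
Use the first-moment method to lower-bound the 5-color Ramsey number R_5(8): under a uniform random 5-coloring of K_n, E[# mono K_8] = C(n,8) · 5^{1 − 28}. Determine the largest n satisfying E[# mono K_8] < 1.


We need C(n, 8) · 5^{1 − 28} < 1, i.e. C(n, 8) < 5^{28 − 1} = 7450580596923828125.
Check values of n near the boundary:
  n = 858: C(858, 8) = 7049584530256467771; 7049584530256467771 < 7450580596923828125? YES
  n = 859: C(859, 8) = 7115855595170747139; 7115855595170747139 < 7450580596923828125? YES
  n = 860: C(860, 8) = 7182671140665308145; 7182671140665308145 < 7450580596923828125? YES
  n = 861: C(861, 8) = 7250034996615275865; 7250034996615275865 < 7450580596923828125? YES
  n = 862: C(862, 8) = 7317951015318931845; 7317951015318931845 < 7450580596923828125? YES
  n = 863: C(863, 8) = 7386423071602617757; 7386423071602617757 < 7450580596923828125? YES
  n = 864: C(864, 8) = 7455455062926006708; 7455455062926006708 < 7450580596923828125? NO
The largest n with C(n, 8) < 7450580596923828125 is n = 863 (where E[X] = 7386423071602617757/7450580596923828125 ≈ 0.99139). Hence R_5(8) > 863, i.e. R_5(8) ≥ 864.

Largest n = 863; hence R_5(8) > 863.


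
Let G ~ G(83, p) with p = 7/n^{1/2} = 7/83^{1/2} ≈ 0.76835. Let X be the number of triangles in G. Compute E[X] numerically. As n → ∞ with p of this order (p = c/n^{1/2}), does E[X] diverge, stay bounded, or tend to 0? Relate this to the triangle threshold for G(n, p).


Number of potential triangles: C(83, 3) = 91881.
Each occurs with probability p³ ≈ (0.76835)³ ≈ 4.53604111e-01.
By linearity: E[X] = C(83, 3)·p³ ≈ 91881 · 4.53604111e-01 ≈ 41677.599282.
Since α = 1/2 < 1, p = c/n^{1/2} ≫ 1/n is above the triangle threshold p ~ 1/n. Asymptotically E[X] ~ (c³/6)·n^{3(1−α)} = (7³/6)·n^{1.5} → ∞; triangles are abundant w.h.p.

E[X] ≈ 41677.599282; in regime p = Θ(1/n^{1/2}) E[X] diverges (above the triangle threshold p ~ 1/n).


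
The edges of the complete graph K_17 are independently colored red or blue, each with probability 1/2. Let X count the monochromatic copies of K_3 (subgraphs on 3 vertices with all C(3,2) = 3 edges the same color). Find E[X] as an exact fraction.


Let X = Σ_S X_S over the C(17, 3) = 680 subsets S of size 3, where X_S = 1 if the K_3 on S is monochromatic.
For a fixed S, the K_3 on S has C(3, 2) = 3 edges. P[all 3 edges red] = (1/2)^3, and likewise for blue, so P[monochromatic] = 2·(1/2)^3 = 2^{1 − 3} = 1/4.
By linearity: E[X] = C(17, 3) · 2^{1 − 3} = 680 · 1/4 = 170.
Numerically: E[X] ≈ 170.000000.

E[X] = C(17,3)·2^(1−C(3,2)) = 170 ≈ 170.000000.


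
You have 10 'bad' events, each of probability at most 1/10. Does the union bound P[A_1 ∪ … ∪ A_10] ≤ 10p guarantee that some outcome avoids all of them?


Union bound: P[∪_{i=1}^{10} A_i] ≤ Σ_i P[A_i] ≤ 10·p = 10·(1/10) = 1.
Numerically: 1 ≈ 1.000.
Is 1 < 1? NO.
Since the bound 1 is ≥ 1, the union bound is uninformative here; it does NOT by itself certify existence.

10·p = 1 ≈ 1.000; existence NOT certified by the union bound.


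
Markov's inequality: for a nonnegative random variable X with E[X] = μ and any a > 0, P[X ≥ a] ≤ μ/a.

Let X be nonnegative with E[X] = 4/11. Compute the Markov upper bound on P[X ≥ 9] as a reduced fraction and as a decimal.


μ = E[X] = 4/11, a = 9.
Markov: P[X ≥ 9] ≤ μ/a = (4/11)/9 = 4/99.
Numerically: ≈ 0.040.
(Since a = 9 > μ = 0.364, the bound 4/99 is < 1 and informative.)

P[X ≥ 9] ≤ 4/99 ≈ 0.040.


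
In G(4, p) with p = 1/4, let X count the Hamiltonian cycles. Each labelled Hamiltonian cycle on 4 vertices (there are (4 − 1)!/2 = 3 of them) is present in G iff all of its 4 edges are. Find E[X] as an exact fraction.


K_4 has (4 − 1)!/2 = 3 labelled Hamiltonian cycles.
For each such Hamiltonian cycle H, let X_H = 1 if all 4 edges of H are present in G. Then P[X_H = 1] = p^{4} = (1/4)^{4} = 1/256.
Summing the indicators: E[X] = Σ_H E[X_H] = 3 · p^{4} = 3 · 1/256 = 3/256.
Numerically: E[X] ≈ 0.0117188.

E[X] = 3 · (1/4)^{4} = 3/256 ≈ 0.0117188.


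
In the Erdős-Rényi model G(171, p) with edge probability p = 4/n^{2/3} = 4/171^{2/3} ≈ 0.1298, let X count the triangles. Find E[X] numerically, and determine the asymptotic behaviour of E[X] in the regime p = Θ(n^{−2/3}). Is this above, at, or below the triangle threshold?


Number of potential triangles: C(171, 3) = 818805.
Each occurs with probability p³ ≈ (0.1298)³ ≈ 2.188708e-03.
By linearity: E[X] = C(171, 3)·p³ ≈ 818805 · 2.188708e-03 ≈ 1792.1248.
Since α = 2/3 < 1, p = c/n^{2/3} ≫ 1/n is above the triangle threshold p ~ 1/n. Asymptotically E[X] ~ (c³/6)·n^{3(1−α)} = (4³/6)·n^{1} → ∞; triangles are abundant w.h.p.

E[X] ≈ 1792.1248; in regime p = Θ(1/n^{2/3}) E[X] diverges (above the triangle threshold p ~ 1/n).


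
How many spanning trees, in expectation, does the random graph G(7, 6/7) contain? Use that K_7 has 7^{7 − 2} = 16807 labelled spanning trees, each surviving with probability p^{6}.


K_7 has 7^{7 − 2} = 16807 labelled spanning trees.
For each such spanning tree H, let X_H = 1 if all 6 edges of H are present in G. Then P[X_H = 1] = p^{6} = (6/7)^{6} = 46656/117649.
By linearity of expectation: E[X] = Σ_H E[X_H] = 16807 · p^{6} = 16807 · 46656/117649 = 46656/7.
Numerically: E[X] ≈ 6665.

E[X] = 16807 · (6/7)^{6} = 46656/7 ≈ 6665.


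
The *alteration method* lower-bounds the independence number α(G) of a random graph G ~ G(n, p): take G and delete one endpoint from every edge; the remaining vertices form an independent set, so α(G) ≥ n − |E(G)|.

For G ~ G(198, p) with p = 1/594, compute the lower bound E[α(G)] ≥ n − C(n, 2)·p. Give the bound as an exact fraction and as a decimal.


E[|E(G)|] = C(198, 2)·p = 19503 · (1/594) = 197/6.
E[α(G)] ≥ n − E[|E(G)|] = 198 − 197/6 = 991/6.
Numerically: ≈ 165.16667.
(This is only a lower bound; the true E[α(G)] may be larger.)

E[α(G)] ≥ 991/6 ≈ 165.16667.


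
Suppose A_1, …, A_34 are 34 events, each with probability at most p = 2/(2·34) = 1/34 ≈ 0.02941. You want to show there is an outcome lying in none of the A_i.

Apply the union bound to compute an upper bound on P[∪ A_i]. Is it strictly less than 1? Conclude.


Union bound: P[∪_{i=1}^{34} A_i] ≤ Σ_i P[A_i] ≤ 34·p = 34·(1/34) = 1.
Numerically: 1 ≈ 1.00000.
Is 1 < 1? NO.
Since the bound 1 is ≥ 1, the union bound is uninformative here; it does NOT by itself certify existence.

34·p = 1 ≈ 1.00000; existence NOT certified by the union bound.


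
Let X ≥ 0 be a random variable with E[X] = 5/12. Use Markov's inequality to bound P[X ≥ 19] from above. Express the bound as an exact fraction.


μ = E[X] = 5/12, a = 19.
Markov: P[X ≥ 19] ≤ μ/a = (5/12)/19 = 5/228.
Numerically: ≈ 0.022.
(Since a = 19 > μ = 0.417, the bound 5/228 is < 1 and informative.)

P[X ≥ 19] ≤ 5/228 ≈ 0.022.


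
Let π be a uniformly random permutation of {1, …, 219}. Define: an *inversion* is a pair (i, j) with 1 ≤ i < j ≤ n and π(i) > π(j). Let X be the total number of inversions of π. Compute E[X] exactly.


Write X = Σ X_I over the C(219, 2) = 23871 pairs i < j, with X_I the indicator of one inversion.
There are 23871 indicators.
For each fixed pair i < j, the values π(i) and π(j) are two distinct elements of {1, …, 219} in uniformly random order; by symmetry P[π(i) > π(j)] = 1/2.
By linearity: E[X] = 23871 · (1/2) = C(219, 2) · (1/2) = 23871/2 = 23871/2 ≈ 11935.500.

E[X] = 23871/2 = 11935.500.


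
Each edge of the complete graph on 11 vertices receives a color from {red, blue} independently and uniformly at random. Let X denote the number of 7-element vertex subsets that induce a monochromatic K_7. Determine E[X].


Let X = Σ_S X_S over the C(11, 7) = 330 subsets S of size 7, where X_S = 1 if the K_7 on S is monochromatic.
For a fixed S, the K_7 on S has C(7, 2) = 21 edges. P[all 21 edges red] = (1/2)^21, and likewise for blue, so P[monochromatic] = 2·(1/2)^21 = 2^{1 − 21} = 1/1048576.
By linearity of expectation: E[X] = C(11, 7) · 2^{1 − 21} = 330 · 1/1048576 = 165/524288.
Numerically: E[X] ≈ 0.000315.

E[X] = C(11,7)·2^(1−C(7,2)) = 165/524288 ≈ 0.000315.


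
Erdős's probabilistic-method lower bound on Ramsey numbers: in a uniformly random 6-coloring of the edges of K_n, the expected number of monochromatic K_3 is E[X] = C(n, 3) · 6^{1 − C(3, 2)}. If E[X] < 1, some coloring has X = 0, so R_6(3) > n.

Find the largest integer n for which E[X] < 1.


We need C(n, 3) · 6^{1 − 3} < 1, i.e. C(n, 3) < 6^{3 − 1} = 36.
Check values of n near the boundary:
  n = 4: C(4, 3) = 4; 4 < 36? YES
  n = 5: C(5, 3) = 10; 10 < 36? YES
  n = 6: C(6, 3) = 20; 20 < 36? YES
  n = 7: C(7, 3) = 35; 35 < 36? YES
  n = 8: C(8, 3) = 56; 56 < 36? NO
  n = 9: C(9, 3) = 84; 84 < 36? NO
  n = 10: C(10, 3) = 120; 120 < 36? NO
The largest n with C(n, 3) < 36 is n = 7 (where E[X] = 35/36 ≈ 0.972222). Hence R_6(3) > 7, i.e. R_6(3) ≥ 8.

Largest n = 7; hence R_6(3) > 7.


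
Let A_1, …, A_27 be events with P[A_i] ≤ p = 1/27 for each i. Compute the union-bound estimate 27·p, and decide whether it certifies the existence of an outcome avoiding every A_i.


Union bound: P[∪_{i=1}^{27} A_i] ≤ Σ_i P[A_i] ≤ 27·p = 27·(1/27) = 1.
Numerically: 1 ≈ 1.0000.
Is 1 < 1? NO.
Since the bound 1 is ≥ 1, the union bound is uninformative here; it does NOT by itself certify existence.

27·p = 1 ≈ 1.0000; existence NOT certified by the union bound.


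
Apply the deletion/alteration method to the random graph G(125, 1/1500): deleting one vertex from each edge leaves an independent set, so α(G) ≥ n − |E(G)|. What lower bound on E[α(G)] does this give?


E[|E(G)|] = C(125, 2)·p = 7750 · (1/1500) = 31/6.
E[α(G)] ≥ n − E[|E(G)|] = 125 − 31/6 = 719/6.
Numerically: ≈ 119.8333.
(This is only a lower bound; the true E[α(G)] may be larger.)

E[α(G)] ≥ 719/6 ≈ 119.8333.


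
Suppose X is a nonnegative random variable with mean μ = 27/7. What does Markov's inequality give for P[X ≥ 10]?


μ = E[X] = 27/7, a = 10.
Markov: P[X ≥ 10] ≤ μ/a = (27/7)/10 = 27/70.
Numerically: ≈ 0.386.
(Since a = 10 > μ = 3.857, the bound 27/70 is < 1 and informative.)

P[X ≥ 10] ≤ 27/70 ≈ 0.386.


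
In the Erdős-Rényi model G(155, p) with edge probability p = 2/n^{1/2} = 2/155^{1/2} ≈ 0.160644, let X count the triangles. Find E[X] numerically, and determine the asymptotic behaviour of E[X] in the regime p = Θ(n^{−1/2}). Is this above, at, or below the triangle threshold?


Number of potential triangles: C(155, 3) = 608685.
Each occurs with probability p³ ≈ (0.160644)³ ≈ 4.14564815e-03.
By linearity: E[X] = C(155, 3)·p³ ≈ 608685 · 4.14564815e-03 ≈ 2523.393844.
Since α = 1/2 < 1, p = c/n^{1/2} ≫ 1/n is above the triangle threshold p ~ 1/n. Asymptotically E[X] ~ (c³/6)·n^{3(1−α)} = (2³/6)·n^{1.5} → ∞; triangles are abundant w.h.p.

E[X] ≈ 2523.393844; in regime p = Θ(1/n^{1/2}) E[X] diverges (above the triangle threshold p ~ 1/n).


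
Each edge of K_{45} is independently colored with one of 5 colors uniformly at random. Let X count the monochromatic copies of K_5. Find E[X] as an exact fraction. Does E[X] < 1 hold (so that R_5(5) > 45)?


E[X] = C(45, 5) · 5^{1 − 10} = 1221759 · 5^{−9} = 1221759/1953125.
As a reduced fraction: E[X] = 1221759/1953125 ≈ 0.62554.
Is E[X] < 1? YES.
Since E[X] < 1, there exists a 5-coloring of K_{45} with no monochromatic K_5; hence R_5(5) > 45.

E[X] = 1221759/1953125 ≈ 0.62554; E[X] < 1, so R_5(5) > 45.
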